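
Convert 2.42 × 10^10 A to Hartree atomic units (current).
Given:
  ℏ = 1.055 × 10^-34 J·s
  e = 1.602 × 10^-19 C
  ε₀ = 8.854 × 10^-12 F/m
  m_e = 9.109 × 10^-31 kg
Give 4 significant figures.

3.660 × 10^12

atomic unit of electric current: I_au = e E_h/ℏ = m_e e⁵/((4πε₀)²ℏ³) = 6.612 × 10^-3 A.
2.42 × 10^10 / 6.612 × 10^-3 = 3.660 × 10^12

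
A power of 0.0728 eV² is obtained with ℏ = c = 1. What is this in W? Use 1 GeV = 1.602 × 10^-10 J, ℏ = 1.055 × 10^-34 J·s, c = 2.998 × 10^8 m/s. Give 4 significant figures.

1.771 × 10^-5 W

Power is [E]/[T] = [E]²/ℏ.
1 GeV² → 1/ℏ × (1 GeV in J)² = 2.433 × 10^14 W.
Convert the energy scale: 0.0728 eV² = 7.28 × 10^-20 GeV².
Result: 7.28 × 10^-20 × 2.433 × 10^14 = 1.771 × 10^-5 W.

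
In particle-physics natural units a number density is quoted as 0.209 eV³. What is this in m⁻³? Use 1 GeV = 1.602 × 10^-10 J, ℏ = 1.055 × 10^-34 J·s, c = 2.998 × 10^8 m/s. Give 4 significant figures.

2.716 × 10^19 m⁻³

Number density is [L]⁻³ = [E]³/(ℏc)³.
1 GeV³ → 1/(ℏc)³ × (1 GeV in J)³ = 1.299 × 10^47 m⁻³.
Convert the energy scale: 0.209 eV³ = 2.09 × 10^-28 GeV³.
Result: 2.09 × 10^-28 × 1.299 × 10^47 = 2.716 × 10^19 m⁻³.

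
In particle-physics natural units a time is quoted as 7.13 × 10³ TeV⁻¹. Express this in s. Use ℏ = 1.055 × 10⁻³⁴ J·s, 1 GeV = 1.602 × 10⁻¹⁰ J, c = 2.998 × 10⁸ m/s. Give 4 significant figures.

A time is [E]⁻¹ in ℏ=c=1; restore one factor of ℏ.
1 GeV⁻¹ → ℏ × (1 GeV in J)⁻¹ = 6.586 × 10⁻²⁵ s.
Convert the energy scale: 7.13 × 10³ TeV⁻¹ = 7.13 GeV⁻¹.
Result: 7.13 × 6.586 × 10⁻²⁵ = 4.695 × 10⁻²⁴ s.

4.695 × 10⁻²⁴ s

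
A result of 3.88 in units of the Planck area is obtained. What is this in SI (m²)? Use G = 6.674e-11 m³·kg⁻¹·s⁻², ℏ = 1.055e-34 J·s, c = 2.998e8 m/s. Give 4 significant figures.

One Planck area: A_P = ℏG/c³ = 2.613e-70 m².
3.88 × 2.613e-70 m² = 1.014e-69 m²

1.014e-69 m²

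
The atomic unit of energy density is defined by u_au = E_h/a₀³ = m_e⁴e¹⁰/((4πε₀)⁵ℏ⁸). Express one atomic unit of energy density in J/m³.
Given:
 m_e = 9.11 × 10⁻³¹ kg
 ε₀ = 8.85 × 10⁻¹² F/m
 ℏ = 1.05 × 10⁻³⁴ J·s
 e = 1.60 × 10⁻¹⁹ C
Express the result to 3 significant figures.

3.01 × 10¹³ J/m³

u_au = E_h/a₀³ = m_e⁴e¹⁰/((4πε₀)⁵ℏ⁸)
E_h = 4.38 × 10⁻¹⁸ J
a₀ = 5.26 × 10⁻¹¹ m
E_h/a₀³ = 3.01 × 10¹³ J/m³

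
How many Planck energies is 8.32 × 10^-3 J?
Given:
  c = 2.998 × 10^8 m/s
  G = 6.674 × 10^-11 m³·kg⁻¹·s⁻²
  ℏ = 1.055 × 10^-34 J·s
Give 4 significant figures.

Planck energy: E_P = √(ℏc⁵/G) = 1.957 × 10^9 J.
8.32 × 10^-3 / 1.957 × 10^9 = 4.252 × 10^-12

4.252 × 10^-12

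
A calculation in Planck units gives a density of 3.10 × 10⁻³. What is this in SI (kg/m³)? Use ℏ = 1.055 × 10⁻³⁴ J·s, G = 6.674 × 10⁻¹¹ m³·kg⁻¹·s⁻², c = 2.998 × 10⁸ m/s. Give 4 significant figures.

1.598 × 10⁹⁴ kg/m³

One Planck density: ρ_P = c⁵/(ℏG²) = 5.154 × 10⁹⁶ kg/m³.
3.10 × 10⁻³ × 5.154 × 10⁹⁶ kg/m³ = 1.598 × 10⁹⁴ kg/m³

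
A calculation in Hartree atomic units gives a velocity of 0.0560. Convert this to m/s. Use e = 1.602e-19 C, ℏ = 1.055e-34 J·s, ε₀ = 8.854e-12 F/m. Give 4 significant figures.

One atomic unit of velocity: v_au = e²/(4πε₀ℏ) = 2.186e6 m/s.
0.0560 × 2.186e6 m/s = 1.224e5 m/s

1.224e5 m/s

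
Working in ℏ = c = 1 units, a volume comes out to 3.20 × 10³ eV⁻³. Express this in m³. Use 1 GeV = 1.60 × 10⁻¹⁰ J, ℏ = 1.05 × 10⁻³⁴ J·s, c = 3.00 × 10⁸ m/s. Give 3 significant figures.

Volume is [L]³ = [E]⁻³·(ℏc)³.
1 GeV⁻³ → (ℏc)³ × (1 GeV in J)⁻³ = 7.63 × 10⁻⁴⁸ m³.
Convert the energy scale: 3.20 × 10³ eV⁻³ = 3.20 × 10³⁰ GeV⁻³.
Result: 3.20 × 10³⁰ × 7.63 × 10⁻⁴⁸ = 2.44 × 10⁻¹⁷ m³.

2.44 × 10⁻¹⁷ m³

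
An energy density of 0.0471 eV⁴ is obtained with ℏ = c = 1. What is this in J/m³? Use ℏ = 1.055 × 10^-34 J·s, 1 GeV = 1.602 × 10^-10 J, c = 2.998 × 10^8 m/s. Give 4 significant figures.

[E]/[L]³ = [E]⁴/(ℏc)³; restore (ℏc)⁻³.
1 GeV⁴ → 1/(ℏc)³ × (1 GeV in J)⁴ = 2.082 × 10^37 J/m³.
Convert the energy scale: 0.0471 eV⁴ = 4.71 × 10^-38 GeV⁴.
Result: 4.71 × 10^-38 × 2.082 × 10^37 = 0.9804 J/m³.

0.9804 J/m³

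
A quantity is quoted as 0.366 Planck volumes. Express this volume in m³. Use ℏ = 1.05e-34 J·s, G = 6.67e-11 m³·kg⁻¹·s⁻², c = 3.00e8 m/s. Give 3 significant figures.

1.53e-105 m³

One Planck volume: V_P = (ℏG/c³)^(3/2) = 4.18e-105 m³.
0.366 × 4.18e-105 m³ = 1.53e-105 m³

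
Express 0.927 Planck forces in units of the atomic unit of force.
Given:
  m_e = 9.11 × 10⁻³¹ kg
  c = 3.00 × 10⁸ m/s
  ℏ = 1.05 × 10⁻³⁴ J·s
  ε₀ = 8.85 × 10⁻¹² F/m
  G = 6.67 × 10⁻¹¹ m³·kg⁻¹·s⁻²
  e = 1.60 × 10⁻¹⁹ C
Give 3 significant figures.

Planck force: F_P = c⁴/G = 1.21 × 10⁴⁴ N
atomic unit of force: F_au = E_h/a₀ = m_e²e⁶/((4πε₀)³ℏ⁴) = 8.33 × 10⁻⁸ N
0.927 × 1.21 × 10⁴⁴ / 8.33 × 10⁻⁸ = 1.35 × 10⁵¹

1.35 × 10⁵¹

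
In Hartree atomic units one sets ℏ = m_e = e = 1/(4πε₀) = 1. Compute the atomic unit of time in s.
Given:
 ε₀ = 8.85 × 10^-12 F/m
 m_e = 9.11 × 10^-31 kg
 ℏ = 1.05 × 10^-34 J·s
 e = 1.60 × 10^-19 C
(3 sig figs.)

2.40 × 10^-17 s

τ_au = (4πε₀)²ℏ³/(m_e e⁴)
E_h = 4.38 × 10^-18 J
ℏ/E_h = 2.40 × 10^-17 s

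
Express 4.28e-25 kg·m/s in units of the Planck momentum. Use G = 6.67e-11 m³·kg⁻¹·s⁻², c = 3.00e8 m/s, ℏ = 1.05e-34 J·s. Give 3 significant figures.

Planck momentum: p_P = √(ℏc³/G) = 6.52 kg·m/s.
4.28e-25 / 6.52 = 6.56e-26

6.56e-26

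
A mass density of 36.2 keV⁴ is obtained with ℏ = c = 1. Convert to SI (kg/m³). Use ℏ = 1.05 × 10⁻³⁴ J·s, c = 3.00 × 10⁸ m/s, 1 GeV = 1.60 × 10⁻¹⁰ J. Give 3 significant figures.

Mass density is [E]/(c²[L]³) = [E]⁴/(ℏ³c⁵).
1 GeV⁴ → 1/(ℏ³c⁵) × (1 GeV in J)⁴ = 2.33 × 10²⁰ kg/m³.
Convert the energy scale: 36.2 keV⁴ = 3.62 × 10⁻²³ GeV⁴.
Result: 3.62 × 10⁻²³ × 2.33 × 10²⁰ = 8.43 × 10⁻³ kg/m³.

8.43 × 10⁻³ kg/m³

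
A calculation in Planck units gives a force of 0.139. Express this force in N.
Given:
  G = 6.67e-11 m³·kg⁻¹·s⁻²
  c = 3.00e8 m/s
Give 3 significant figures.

One Planck force: F_P = c⁴/G = 1.21e44 N.
0.139 × 1.21e44 N = 1.69e43 N

1.69e43 N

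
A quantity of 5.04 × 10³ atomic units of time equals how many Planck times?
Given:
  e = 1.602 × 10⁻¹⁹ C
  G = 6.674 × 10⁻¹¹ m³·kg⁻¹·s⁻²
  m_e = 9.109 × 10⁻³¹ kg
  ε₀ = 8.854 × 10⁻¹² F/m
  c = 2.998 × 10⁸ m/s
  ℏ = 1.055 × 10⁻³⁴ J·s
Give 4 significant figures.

2.265 × 10³⁰

atomic unit of time: τ_au = (4πε₀)²ℏ³/(m_e e⁴) = 2.423 × 10⁻¹⁷ s
Planck time: t_P = √(ℏG/c⁵) = 5.392 × 10⁻⁴⁴ s
5.04 × 10³ × 2.423 × 10⁻¹⁷ / 5.392 × 10⁻⁴⁴ = 2.265 × 10³⁰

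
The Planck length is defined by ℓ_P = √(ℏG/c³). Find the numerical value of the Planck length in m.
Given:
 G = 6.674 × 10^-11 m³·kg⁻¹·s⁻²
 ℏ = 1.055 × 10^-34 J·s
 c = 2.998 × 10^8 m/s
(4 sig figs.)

ℓ_P = √(ℏG/c³)
  = √(2.613 × 10^-70)
  = 1.616 × 10^-35 m

1.616 × 10^-35 m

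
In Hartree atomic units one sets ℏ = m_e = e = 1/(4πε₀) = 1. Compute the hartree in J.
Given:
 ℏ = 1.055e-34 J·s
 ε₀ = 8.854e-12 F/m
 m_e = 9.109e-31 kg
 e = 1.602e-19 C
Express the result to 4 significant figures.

4.354e-18 J

E_h = m_e e⁴/(4πε₀ℏ)²
  = 6.000e-106 / 1.378e-88
  = 4.354e-18 J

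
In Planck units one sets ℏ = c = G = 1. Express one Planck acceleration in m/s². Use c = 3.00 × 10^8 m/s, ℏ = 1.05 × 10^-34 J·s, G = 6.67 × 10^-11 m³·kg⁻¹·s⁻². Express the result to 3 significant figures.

5.59 × 10^51 m/s²

a_P = √(c⁷/(ℏG))
  = √(3.12 × 10^103)
  = 5.59 × 10^51 m/s²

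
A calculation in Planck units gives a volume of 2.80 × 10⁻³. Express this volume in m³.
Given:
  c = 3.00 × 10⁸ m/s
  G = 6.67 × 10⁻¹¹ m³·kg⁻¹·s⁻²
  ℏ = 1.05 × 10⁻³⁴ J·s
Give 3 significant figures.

1.17 × 10⁻¹⁰⁷ m³

One Planck volume: V_P = (ℏG/c³)^(3/2) = 4.18 × 10⁻¹⁰⁵ m³.
2.80 × 10⁻³ × 4.18 × 10⁻¹⁰⁵ m³ = 1.17 × 10⁻¹⁰⁷ m³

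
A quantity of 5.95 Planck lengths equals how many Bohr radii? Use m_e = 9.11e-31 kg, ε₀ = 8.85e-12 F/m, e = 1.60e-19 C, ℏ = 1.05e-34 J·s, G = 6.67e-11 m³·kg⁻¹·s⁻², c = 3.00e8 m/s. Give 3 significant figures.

1.82e-24

Planck length: ℓ_P = √(ℏG/c³) = 1.61e-35 m
Bohr radius: a₀ = 4πε₀ℏ²/(m_e e²) = 5.26e-11 m
5.95 × 1.61e-35 / 5.26e-11 = 1.82e-24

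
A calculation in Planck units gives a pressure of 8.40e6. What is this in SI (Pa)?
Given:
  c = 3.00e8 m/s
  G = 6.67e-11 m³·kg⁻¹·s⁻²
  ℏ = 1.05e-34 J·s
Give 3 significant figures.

One Planck pressure: p_P = c⁷/(ℏG²) = 4.68e113 Pa.
8.40e6 × 4.68e113 Pa = 3.93e120 Pa

3.93e120 Pa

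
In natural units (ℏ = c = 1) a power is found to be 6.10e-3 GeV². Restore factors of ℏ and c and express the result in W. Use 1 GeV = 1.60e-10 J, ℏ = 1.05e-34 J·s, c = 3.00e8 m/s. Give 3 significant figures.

Power is [E]/[T] = [E]²/ℏ.
1 GeV² → 1/ℏ × (1 GeV in J)² = 2.44e14 W.
Result: 6.10e-3 × 2.44e14 = 1.49e12 W.

1.49e12 W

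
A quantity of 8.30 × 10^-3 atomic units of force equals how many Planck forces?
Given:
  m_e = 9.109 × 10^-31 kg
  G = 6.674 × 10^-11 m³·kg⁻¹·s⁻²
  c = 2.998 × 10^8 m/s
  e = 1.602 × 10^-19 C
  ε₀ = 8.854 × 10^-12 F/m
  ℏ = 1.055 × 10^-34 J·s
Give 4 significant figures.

atomic unit of force: F_au = E_h/a₀ = m_e²e⁶/((4πε₀)³ℏ⁴) = 8.220 × 10^-8 N
Planck force: F_P = c⁴/G = 1.210 × 10^44 N
8.30 × 10^-3 × 8.220 × 10^-8 / 1.210 × 10^44 = 5.636 × 10^-54

5.636 × 10^-54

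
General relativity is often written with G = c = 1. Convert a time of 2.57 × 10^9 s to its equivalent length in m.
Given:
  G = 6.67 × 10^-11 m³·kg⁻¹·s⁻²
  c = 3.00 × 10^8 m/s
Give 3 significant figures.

Time → length via c.
2.57 × 10^9 s × (c) = 7.71 × 10^17 m

7.71 × 10^17 m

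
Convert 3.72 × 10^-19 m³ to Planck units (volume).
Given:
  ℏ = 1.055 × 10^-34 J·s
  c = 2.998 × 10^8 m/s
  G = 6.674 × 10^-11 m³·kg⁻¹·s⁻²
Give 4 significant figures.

8.807 × 10^85

Planck volume: V_P = (ℏG/c³)^(3/2) = 4.224 × 10^-105 m³.
3.72 × 10^-19 / 4.224 × 10^-105 = 8.807 × 10^85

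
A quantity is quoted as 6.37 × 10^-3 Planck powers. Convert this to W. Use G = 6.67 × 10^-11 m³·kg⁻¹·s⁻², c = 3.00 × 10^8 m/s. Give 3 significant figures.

One Planck power: P_P = c⁵/G = 3.64 × 10^52 W.
6.37 × 10^-3 × 3.64 × 10^52 W = 2.32 × 10^50 W

2.32 × 10^50 W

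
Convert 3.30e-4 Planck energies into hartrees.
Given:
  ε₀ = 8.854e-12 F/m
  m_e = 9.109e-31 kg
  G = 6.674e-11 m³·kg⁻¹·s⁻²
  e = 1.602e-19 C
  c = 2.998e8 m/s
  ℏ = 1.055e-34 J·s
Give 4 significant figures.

1.483e23

Planck energy: E_P = √(ℏc⁵/G) = 1.957e9 J
hartree: E_h = m_e e⁴/(4πε₀ℏ)² = 4.354e-18 J
3.30e-4 × 1.957e9 / 4.354e-18 = 1.483e23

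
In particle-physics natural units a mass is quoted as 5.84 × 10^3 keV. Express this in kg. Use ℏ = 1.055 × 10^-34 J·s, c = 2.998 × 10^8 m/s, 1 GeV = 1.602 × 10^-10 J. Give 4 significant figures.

1.041 × 10^-29 kg

Mass is [E]/c²; divide by c².
1 GeV → 1/c² × (1 GeV in J) = 1.782 × 10^-27 kg.
Convert the energy scale: 5.84 × 10^3 keV = 5.84 × 10^-3 GeV.
Result: 5.84 × 10^-3 × 1.782 × 10^-27 = 1.041 × 10^-29 kg.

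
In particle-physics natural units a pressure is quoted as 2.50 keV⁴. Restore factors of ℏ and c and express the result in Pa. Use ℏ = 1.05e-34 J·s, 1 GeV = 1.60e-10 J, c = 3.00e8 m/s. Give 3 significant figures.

Pressure is [E]/[L]³ = [E]⁴/(ℏc)³.
1 GeV⁴ → 1/(ℏc)³ × (1 GeV in J)⁴ = 2.10e37 Pa.
Convert the energy scale: 2.50 keV⁴ = 2.50e-24 GeV⁴.
Result: 2.50e-24 × 2.10e37 = 5.24e13 Pa.

5.24e13 Pa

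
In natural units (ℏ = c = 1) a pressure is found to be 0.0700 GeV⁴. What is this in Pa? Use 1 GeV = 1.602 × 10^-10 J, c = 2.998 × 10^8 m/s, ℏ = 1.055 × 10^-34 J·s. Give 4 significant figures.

1.457 × 10^36 Pa

Pressure is [E]/[L]³ = [E]⁴/(ℏc)³.
1 GeV⁴ → 1/(ℏc)³ × (1 GeV in J)⁴ = 2.082 × 10^37 Pa.
Result: 0.0700 × 2.082 × 10^37 = 1.457 × 10^36 Pa.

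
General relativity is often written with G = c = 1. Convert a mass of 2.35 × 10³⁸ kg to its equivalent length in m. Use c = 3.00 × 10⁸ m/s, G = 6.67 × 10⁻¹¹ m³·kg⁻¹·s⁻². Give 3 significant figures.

1.74 × 10¹¹ m

In G = c = 1 units mass has dimensions of length; the conversion factor is G/c².
2.35 × 10³⁸ kg × (G/c²) = 1.74 × 10¹¹ m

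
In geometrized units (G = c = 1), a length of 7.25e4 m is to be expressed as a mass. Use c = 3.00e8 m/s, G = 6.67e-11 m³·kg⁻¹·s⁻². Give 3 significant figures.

9.78e31 kg

Length → mass via c²/G.
7.25e4 m × (c²/G) = 9.78e31 kg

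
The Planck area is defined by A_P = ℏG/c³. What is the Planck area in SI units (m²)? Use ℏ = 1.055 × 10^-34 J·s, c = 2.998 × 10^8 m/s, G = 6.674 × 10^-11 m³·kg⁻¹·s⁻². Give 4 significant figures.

A_P = ℏG/c³
  = 7.041 × 10^-45 / 2.695 × 10^25
  = 2.613 × 10^-70 m²

2.613 × 10^-70 m²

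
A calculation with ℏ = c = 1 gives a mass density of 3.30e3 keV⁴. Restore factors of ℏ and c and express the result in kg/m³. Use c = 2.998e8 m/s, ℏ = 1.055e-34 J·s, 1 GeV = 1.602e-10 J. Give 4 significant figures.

0.7643 kg/m³

Mass density is [E]/(c²[L]³) = [E]⁴/(ℏ³c⁵).
1 GeV⁴ → 1/(ℏ³c⁵) × (1 GeV in J)⁴ = 2.316e20 kg/m³.
Convert the energy scale: 3.30e3 keV⁴ = 3.30e-21 GeV⁴.
Result: 3.30e-21 × 2.316e20 = 0.7643 kg/m³.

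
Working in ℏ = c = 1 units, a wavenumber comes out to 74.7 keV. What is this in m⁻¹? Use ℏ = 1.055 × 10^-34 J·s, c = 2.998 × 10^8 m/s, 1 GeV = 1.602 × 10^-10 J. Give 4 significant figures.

3.784 × 10^11 m⁻¹

Inverse length is [E]/(ℏc).
1 GeV → 1/(ℏc) × (1 GeV in J) = 5.065 × 10^15 m⁻¹.
Convert the energy scale: 74.7 keV = 7.47 × 10^-5 GeV.
Result: 7.47 × 10^-5 × 5.065 × 10^15 = 3.784 × 10^11 m⁻¹.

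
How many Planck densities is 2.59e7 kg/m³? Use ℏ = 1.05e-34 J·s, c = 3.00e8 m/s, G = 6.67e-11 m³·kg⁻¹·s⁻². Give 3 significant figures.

Planck density: ρ_P = c⁵/(ℏG²) = 5.20e96 kg/m³.
2.59e7 / 5.20e96 = 4.98e-90

4.98e-90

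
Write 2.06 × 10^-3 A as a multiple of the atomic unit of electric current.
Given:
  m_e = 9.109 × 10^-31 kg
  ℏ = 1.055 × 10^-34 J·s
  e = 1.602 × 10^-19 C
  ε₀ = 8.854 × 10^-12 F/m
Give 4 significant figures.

atomic unit of electric current: I_au = e E_h/ℏ = m_e e⁵/((4πε₀)²ℏ³) = 6.612 × 10^-3 A.
2.06 × 10^-3 / 6.612 × 10^-3 = 0.3116

0.3116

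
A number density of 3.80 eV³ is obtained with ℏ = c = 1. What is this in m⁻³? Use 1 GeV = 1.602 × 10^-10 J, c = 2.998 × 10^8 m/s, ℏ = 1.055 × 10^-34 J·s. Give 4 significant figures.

Number density is [L]⁻³ = [E]³/(ℏc)³.
1 GeV³ → 1/(ℏc)³ × (1 GeV in J)³ = 1.299 × 10^47 m⁻³.
Convert the energy scale: 3.80 eV³ = 3.80 × 10^-27 GeV³.
Result: 3.80 × 10^-27 × 1.299 × 10^47 = 4.938 × 10^20 m⁻³.

4.938 × 10^20 m⁻³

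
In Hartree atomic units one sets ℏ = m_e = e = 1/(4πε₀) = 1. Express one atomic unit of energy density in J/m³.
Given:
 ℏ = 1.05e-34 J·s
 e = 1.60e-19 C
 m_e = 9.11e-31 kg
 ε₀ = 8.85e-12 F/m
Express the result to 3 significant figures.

3.01e13 J/m³

u_au = E_h/a₀³ = m_e⁴e¹⁰/((4πε₀)⁵ℏ⁸)
E_h = 4.38e-18 J
a₀ = 5.26e-11 m
E_h/a₀³ = 3.01e13 J/m³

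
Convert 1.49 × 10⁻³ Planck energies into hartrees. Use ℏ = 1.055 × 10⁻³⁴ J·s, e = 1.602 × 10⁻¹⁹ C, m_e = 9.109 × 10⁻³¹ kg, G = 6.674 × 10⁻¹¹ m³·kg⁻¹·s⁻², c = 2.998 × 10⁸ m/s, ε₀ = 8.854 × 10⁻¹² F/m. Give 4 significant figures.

6.695 × 10²³

Planck energy: E_P = √(ℏc⁵/G) = 1.957 × 10⁹ J
hartree: E_h = m_e e⁴/(4πε₀ℏ)² = 4.354 × 10⁻¹⁸ J
1.49 × 10⁻³ × 1.957 × 10⁹ / 4.354 × 10⁻¹⁸ = 6.695 × 10²³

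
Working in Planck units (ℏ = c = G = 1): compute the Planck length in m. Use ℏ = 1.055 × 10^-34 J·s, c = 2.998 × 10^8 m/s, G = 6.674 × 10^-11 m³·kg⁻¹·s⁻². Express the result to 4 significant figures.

1.616 × 10^-35 m

The unique combination of the constants set to 1 with dimensions of length is ℓ_P = √(ℏG/c³).
  = √(2.613 × 10^-70)
  = 1.616 × 10^-35 m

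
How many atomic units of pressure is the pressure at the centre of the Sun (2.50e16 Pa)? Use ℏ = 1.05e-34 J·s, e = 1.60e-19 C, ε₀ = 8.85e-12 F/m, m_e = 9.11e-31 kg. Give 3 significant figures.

830

atomic unit of pressure: P_au = E_h/a₀³ = m_e⁴e¹⁰/((4πε₀)⁵ℏ⁸) = 3.01e13 Pa.
2.50e16 / 3.01e13 = 830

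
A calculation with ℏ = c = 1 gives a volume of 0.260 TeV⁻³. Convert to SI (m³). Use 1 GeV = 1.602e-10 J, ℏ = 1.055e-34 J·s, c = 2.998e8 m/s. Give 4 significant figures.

2.001e-57 m³

Volume is [L]³ = [E]⁻³·(ℏc)³.
1 GeV⁻³ → (ℏc)³ × (1 GeV in J)⁻³ = 7.696e-48 m³.
Convert the energy scale: 0.260 TeV⁻³ = 2.60e-10 GeV⁻³.
Result: 2.60e-10 × 7.696e-48 = 2.001e-57 m³.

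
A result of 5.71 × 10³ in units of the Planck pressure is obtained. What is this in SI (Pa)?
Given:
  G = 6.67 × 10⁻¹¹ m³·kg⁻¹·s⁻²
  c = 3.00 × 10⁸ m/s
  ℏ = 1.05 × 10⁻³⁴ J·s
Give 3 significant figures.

One Planck pressure: p_P = c⁷/(ℏG²) = 4.68 × 10¹¹³ Pa.
5.71 × 10³ × 4.68 × 10¹¹³ Pa = 2.67 × 10¹¹⁷ Pa

2.67 × 10¹¹⁷ Pa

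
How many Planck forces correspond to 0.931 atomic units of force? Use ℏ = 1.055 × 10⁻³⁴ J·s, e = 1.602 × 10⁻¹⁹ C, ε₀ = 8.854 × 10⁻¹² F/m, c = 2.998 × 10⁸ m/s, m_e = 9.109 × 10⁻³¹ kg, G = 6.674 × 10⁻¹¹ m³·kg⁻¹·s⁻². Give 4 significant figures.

6.322 × 10⁻⁵²

atomic unit of force: F_au = E_h/a₀ = m_e²e⁶/((4πε₀)³ℏ⁴) = 8.220 × 10⁻⁸ N
Planck force: F_P = c⁴/G = 1.210 × 10⁴⁴ N
0.931 × 8.220 × 10⁻⁸ / 1.210 × 10⁴⁴ = 6.322 × 10⁻⁵²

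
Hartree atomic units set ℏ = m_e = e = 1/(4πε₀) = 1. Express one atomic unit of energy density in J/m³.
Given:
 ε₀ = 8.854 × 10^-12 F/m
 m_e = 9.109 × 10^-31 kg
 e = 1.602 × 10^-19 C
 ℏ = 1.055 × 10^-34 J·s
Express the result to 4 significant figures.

2.929 × 10^13 J/m³

Dimensional analysis gives u_au = E_h/a₀³ = m_e⁴e¹⁰/((4πε₀)⁵ℏ⁸).
E_h = 4.354 × 10^-18 J
a₀ = 5.297 × 10^-11 m
E_h/a₀³ = 2.929 × 10^13 J/m³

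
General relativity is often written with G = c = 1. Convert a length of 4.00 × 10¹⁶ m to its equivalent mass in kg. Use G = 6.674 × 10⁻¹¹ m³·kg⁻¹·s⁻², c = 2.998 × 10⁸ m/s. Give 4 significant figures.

5.387 × 10⁴³ kg

Length → mass via c²/G.
4.00 × 10¹⁶ m × (c²/G) = 5.387 × 10⁴³ kg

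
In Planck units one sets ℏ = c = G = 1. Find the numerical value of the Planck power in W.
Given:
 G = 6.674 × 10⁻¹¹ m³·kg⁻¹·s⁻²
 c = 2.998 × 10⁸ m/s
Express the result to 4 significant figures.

P_P = c⁵/G
  = 2.422 × 10⁴² / 6.674 × 10⁻¹¹
  = 3.629 × 10⁵² W

3.629 × 10⁵² W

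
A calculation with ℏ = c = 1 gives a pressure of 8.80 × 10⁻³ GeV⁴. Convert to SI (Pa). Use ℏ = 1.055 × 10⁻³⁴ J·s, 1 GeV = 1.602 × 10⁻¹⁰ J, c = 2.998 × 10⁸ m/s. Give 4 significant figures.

1.832 × 10³⁵ Pa

Pressure is [E]/[L]³ = [E]⁴/(ℏc)³.
1 GeV⁴ → 1/(ℏc)³ × (1 GeV in J)⁴ = 2.082 × 10³⁷ Pa.
Result: 8.80 × 10⁻³ × 2.082 × 10³⁷ = 1.832 × 10³⁵ Pa.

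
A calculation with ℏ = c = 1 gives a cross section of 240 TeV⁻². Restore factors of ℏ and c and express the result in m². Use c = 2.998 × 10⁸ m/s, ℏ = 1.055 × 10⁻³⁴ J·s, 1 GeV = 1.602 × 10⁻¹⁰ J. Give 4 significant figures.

9.355 × 10⁻³⁶ m²

Area is [L]² = [E]⁻²·(ℏc)²; restore (ℏc)².
1 GeV⁻² → (ℏc)² × (1 GeV in J)⁻² = 3.898 × 10⁻³² m².
Convert the energy scale: 240 TeV⁻² = 2.40 × 10⁻⁴ GeV⁻².
Result: 2.40 × 10⁻⁴ × 3.898 × 10⁻³² = 9.355 × 10⁻³⁶ m².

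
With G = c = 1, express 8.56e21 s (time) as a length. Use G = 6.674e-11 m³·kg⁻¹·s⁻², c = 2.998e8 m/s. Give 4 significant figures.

2.566e30 m

Time → length via c.
8.56e21 s × (c) = 2.566e30 m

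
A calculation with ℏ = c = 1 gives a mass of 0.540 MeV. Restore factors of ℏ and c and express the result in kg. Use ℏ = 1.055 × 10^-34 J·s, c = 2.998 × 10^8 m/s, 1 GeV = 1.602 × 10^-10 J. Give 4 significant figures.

9.625 × 10^-31 kg

Mass is [E]/c²; divide by c².
1 GeV → 1/c² × (1 GeV in J) = 1.782 × 10^-27 kg.
Convert the energy scale: 0.540 MeV = 5.40 × 10^-4 GeV.
Result: 5.40 × 10^-4 × 1.782 × 10^-27 = 9.625 × 10^-31 kg.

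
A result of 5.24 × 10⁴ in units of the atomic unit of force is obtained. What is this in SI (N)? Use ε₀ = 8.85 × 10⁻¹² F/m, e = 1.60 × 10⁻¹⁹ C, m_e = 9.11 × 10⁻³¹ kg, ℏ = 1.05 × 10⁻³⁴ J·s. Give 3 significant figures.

4.36 × 10⁻³ N

One atomic unit of force: F_au = E_h/a₀ = m_e²e⁶/((4πε₀)³ℏ⁴) = 8.33 × 10⁻⁸ N.
5.24 × 10⁴ × 8.33 × 10⁻⁸ N = 4.36 × 10⁻³ N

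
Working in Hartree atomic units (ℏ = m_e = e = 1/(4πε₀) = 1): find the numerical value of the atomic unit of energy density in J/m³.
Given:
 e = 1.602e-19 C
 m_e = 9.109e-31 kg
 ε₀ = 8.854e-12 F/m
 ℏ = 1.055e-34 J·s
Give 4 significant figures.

2.929e13 J/m³

From ℏ = m_e = e = 1/(4πε₀) = 1 the energy density scale is u_au = E_h/a₀³ = m_e⁴e¹⁰/((4πε₀)⁵ℏ⁸).
E_h = 4.354e-18 J
a₀ = 5.297e-11 m
E_h/a₀³ = 2.929e13 J/m³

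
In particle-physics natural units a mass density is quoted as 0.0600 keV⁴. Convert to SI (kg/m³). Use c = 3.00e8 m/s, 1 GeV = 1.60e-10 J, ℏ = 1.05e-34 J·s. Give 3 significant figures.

1.40e-5 kg/m³

Mass density is [E]/(c²[L]³) = [E]⁴/(ℏ³c⁵).
1 GeV⁴ → 1/(ℏ³c⁵) × (1 GeV in J)⁴ = 2.33e20 kg/m³.
Convert the energy scale: 0.0600 keV⁴ = 6.00e-26 GeV⁴.
Result: 6.00e-26 × 2.33e20 = 1.40e-5 kg/m³.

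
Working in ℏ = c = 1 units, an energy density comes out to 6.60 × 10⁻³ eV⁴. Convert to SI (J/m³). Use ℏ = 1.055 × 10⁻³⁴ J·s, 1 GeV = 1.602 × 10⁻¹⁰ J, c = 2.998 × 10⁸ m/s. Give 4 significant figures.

[E]/[L]³ = [E]⁴/(ℏc)³; restore (ℏc)⁻³.
1 GeV⁴ → 1/(ℏc)³ × (1 GeV in J)⁴ = 2.082 × 10³⁷ J/m³.
Convert the energy scale: 6.60 × 10⁻³ eV⁴ = 6.60 × 10⁻³⁹ GeV⁴.
Result: 6.60 × 10⁻³⁹ × 2.082 × 10³⁷ = 0.1374 J/m³.

0.1374 J/m³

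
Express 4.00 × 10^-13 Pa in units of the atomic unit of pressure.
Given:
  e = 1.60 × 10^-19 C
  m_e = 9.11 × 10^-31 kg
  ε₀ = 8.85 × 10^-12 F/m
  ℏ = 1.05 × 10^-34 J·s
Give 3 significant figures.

atomic unit of pressure: P_au = E_h/a₀³ = m_e⁴e¹⁰/((4πε₀)⁵ℏ⁸) = 3.01 × 10^13 Pa.
4.00 × 10^-13 / 3.01 × 10^13 = 1.33 × 10^-26

1.33 × 10^-26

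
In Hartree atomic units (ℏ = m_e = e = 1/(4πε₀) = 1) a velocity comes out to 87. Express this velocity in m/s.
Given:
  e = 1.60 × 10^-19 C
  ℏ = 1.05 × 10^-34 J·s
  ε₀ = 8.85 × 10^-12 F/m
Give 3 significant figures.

One atomic unit of velocity: v_au = e²/(4πε₀ℏ) = 2.19 × 10^6 m/s.
87 × 2.19 × 10^6 m/s = 1.91 × 10^8 m/s

1.91 × 10^8 m/s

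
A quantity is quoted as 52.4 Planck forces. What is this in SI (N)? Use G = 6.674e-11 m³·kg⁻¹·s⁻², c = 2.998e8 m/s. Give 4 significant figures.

One Planck force: F_P = c⁴/G = 1.210e44 N.
52.4 × 1.210e44 N = 6.343e45 N

6.343e45 N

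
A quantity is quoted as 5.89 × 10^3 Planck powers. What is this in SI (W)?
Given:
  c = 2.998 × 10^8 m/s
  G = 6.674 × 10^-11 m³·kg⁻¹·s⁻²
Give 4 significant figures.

2.137 × 10^56 W

One Planck power: P_P = c⁵/G = 3.629 × 10^52 W.
5.89 × 10^3 × 3.629 × 10^52 W = 2.137 × 10^56 W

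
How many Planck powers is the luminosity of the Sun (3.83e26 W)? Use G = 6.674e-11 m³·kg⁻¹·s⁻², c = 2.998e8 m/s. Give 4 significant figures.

1.055e-26

Planck power: P_P = c⁵/G = 3.629e52 W.
3.83e26 / 3.629e52 = 1.055e-26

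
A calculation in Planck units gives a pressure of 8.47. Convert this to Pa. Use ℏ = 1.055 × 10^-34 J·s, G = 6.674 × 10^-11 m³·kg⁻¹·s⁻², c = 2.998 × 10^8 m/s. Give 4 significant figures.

One Planck pressure: p_P = c⁷/(ℏG²) = 4.632 × 10^113 Pa.
8.47 × 4.632 × 10^113 Pa = 3.924 × 10^114 Pa

3.924 × 10^114 Pa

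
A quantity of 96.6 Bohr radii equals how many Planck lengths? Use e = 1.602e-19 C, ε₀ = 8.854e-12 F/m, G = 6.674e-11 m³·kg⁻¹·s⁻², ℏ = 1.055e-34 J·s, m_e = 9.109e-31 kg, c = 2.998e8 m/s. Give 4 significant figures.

3.166e26

Bohr radius: a₀ = 4πε₀ℏ²/(m_e e²) = 5.297e-11 m
Planck length: ℓ_P = √(ℏG/c³) = 1.616e-35 m
96.6 × 5.297e-11 / 1.616e-35 = 3.166e26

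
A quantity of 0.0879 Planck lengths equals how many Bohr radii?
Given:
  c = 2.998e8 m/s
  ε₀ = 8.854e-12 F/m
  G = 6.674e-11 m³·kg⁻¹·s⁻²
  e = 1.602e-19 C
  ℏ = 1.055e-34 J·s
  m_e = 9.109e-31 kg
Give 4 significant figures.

Planck length: ℓ_P = √(ℏG/c³) = 1.616e-35 m
Bohr radius: a₀ = 4πε₀ℏ²/(m_e e²) = 5.297e-11 m
0.0879 × 1.616e-35 / 5.297e-11 = 2.682e-26

2.682e-26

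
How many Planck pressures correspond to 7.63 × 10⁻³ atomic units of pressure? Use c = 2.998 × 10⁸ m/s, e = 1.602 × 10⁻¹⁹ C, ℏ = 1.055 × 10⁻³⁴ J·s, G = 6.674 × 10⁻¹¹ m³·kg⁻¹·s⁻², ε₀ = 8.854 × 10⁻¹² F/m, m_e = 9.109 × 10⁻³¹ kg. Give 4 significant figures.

4.825 × 10⁻¹⁰³

atomic unit of pressure: P_au = E_h/a₀³ = m_e⁴e¹⁰/((4πε₀)⁵ℏ⁸) = 2.929 × 10¹³ Pa
Planck pressure: p_P = c⁷/(ℏG²) = 4.632 × 10¹¹³ Pa
7.63 × 10⁻³ × 2.929 × 10¹³ / 4.632 × 10¹¹³ = 4.825 × 10⁻¹⁰³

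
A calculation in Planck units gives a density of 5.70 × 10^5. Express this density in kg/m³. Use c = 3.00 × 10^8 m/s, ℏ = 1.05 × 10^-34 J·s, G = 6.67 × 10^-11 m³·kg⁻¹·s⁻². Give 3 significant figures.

2.97 × 10^102 kg/m³

One Planck density: ρ_P = c⁵/(ℏG²) = 5.20 × 10^96 kg/m³.
5.70 × 10^5 × 5.20 × 10^96 kg/m³ = 2.97 × 10^102 kg/m³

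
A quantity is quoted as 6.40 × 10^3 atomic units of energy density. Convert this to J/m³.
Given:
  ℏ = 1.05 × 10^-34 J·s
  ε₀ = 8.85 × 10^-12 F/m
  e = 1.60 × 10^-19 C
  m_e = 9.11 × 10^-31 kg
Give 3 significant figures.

1.93 × 10^17 J/m³

One atomic unit of energy density: u_au = E_h/a₀³ = m_e⁴e¹⁰/((4πε₀)⁵ℏ⁸) = 3.01 × 10^13 J/m³.
6.40 × 10^3 × 3.01 × 10^13 J/m³ = 1.93 × 10^17 J/m³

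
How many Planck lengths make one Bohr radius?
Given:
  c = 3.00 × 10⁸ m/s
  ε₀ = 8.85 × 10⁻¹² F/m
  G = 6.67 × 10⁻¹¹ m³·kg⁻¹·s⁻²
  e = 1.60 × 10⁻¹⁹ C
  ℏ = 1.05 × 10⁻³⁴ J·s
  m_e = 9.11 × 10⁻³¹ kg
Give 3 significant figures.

Bohr radius: a₀ = 4πε₀ℏ²/(m_e e²) = 5.26 × 10⁻¹¹ m
Planck length: ℓ_P = √(ℏG/c³) = 1.61 × 10⁻³⁵ m
ratio = 5.26 × 10⁻¹¹ / 1.61 × 10⁻³⁵ = 3.26 × 10²⁴

3.26 × 10²⁴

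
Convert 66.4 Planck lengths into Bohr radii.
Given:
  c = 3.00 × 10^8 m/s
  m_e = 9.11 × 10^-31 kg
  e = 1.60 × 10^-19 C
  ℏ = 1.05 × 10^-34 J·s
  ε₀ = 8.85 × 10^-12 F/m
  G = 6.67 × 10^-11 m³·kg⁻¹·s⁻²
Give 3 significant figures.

2.03 × 10^-23

Planck length: ℓ_P = √(ℏG/c³) = 1.61 × 10^-35 m
Bohr radius: a₀ = 4πε₀ℏ²/(m_e e²) = 5.26 × 10^-11 m
66.4 × 1.61 × 10^-35 / 5.26 × 10^-11 = 2.03 × 10^-23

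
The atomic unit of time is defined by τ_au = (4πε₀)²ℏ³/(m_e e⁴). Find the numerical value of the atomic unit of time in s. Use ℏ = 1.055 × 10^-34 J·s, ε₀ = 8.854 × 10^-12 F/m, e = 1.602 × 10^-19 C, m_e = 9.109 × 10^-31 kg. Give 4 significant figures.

2.423 × 10^-17 s

τ_au = (4πε₀)²ℏ³/(m_e e⁴)
E_h = 4.354 × 10^-18 J
ℏ/E_h = 2.423 × 10^-17 s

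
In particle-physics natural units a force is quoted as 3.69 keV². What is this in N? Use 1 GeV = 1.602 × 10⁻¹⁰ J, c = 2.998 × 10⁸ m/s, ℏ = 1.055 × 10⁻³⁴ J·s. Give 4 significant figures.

2.994 × 10⁻⁶ N

Force is [E]/[L] = [E]²/(ℏc); restore (ℏc)⁻¹.
1 GeV² → 1/(ℏc) × (1 GeV in J)² = 8.114 × 10⁵ N.
Convert the energy scale: 3.69 keV² = 3.69 × 10⁻¹² GeV².
Result: 3.69 × 10⁻¹² × 8.114 × 10⁵ = 2.994 × 10⁻⁶ N.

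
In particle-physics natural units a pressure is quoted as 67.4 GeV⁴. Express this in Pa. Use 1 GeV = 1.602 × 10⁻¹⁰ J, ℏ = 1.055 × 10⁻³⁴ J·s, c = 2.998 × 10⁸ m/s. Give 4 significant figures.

1.403 × 10³⁹ Pa

Pressure is [E]/[L]³ = [E]⁴/(ℏc)³.
1 GeV⁴ → 1/(ℏc)³ × (1 GeV in J)⁴ = 2.082 × 10³⁷ Pa.
Result: 67.4 × 2.082 × 10³⁷ = 1.403 × 10³⁹ Pa.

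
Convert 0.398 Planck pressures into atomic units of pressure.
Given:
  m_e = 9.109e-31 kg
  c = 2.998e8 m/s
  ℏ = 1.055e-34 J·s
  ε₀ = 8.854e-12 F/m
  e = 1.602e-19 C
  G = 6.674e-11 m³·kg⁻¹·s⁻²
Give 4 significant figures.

6.294e99

Planck pressure: p_P = c⁷/(ℏG²) = 4.632e113 Pa
atomic unit of pressure: P_au = E_h/a₀³ = m_e⁴e¹⁰/((4πε₀)⁵ℏ⁸) = 2.929e13 Pa
0.398 × 4.632e113 / 2.929e13 = 6.294e99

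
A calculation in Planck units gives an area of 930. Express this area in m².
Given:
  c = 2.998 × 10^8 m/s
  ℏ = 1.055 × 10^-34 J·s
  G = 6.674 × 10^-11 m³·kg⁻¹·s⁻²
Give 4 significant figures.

One Planck area: A_P = ℏG/c³ = 2.613 × 10^-70 m².
930 × 2.613 × 10^-70 m² = 2.430 × 10^-67 m²

2.430 × 10^-67 m²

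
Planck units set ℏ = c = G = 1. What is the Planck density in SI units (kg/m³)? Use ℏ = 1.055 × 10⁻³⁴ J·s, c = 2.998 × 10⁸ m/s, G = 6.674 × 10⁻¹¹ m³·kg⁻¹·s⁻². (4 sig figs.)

5.154 × 10⁹⁶ kg/m³

The unique combination of the constants set to 1 with dimensions of density is ρ_P = c⁵/(ℏG²).
  = 2.422 × 10⁴² / 4.699 × 10⁻⁵⁵
  = 5.154 × 10⁹⁶ kg/m³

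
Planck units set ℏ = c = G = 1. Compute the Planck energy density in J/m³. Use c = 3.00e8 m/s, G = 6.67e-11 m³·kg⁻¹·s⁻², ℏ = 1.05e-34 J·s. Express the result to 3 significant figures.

Dimensional analysis gives u_P = c⁷/(ℏG²).
  = 2.19e59 / 4.67e-55
  = 4.68e113 J/m³

4.68e113 J/m³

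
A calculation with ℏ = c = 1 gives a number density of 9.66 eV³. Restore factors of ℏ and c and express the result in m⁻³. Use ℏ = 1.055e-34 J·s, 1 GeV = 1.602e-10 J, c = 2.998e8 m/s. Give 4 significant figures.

1.255e21 m⁻³

Number density is [L]⁻³ = [E]³/(ℏc)³.
1 GeV³ → 1/(ℏc)³ × (1 GeV in J)³ = 1.299e47 m⁻³.
Convert the energy scale: 9.66 eV³ = 9.66e-27 GeV³.
Result: 9.66e-27 × 1.299e47 = 1.255e21 m⁻³.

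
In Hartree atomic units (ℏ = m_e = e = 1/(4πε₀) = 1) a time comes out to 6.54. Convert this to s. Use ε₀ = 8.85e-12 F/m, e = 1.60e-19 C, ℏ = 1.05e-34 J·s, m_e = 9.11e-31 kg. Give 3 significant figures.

1.57e-16 s

One atomic unit of time: τ_au = (4πε₀)²ℏ³/(m_e e⁴) = 2.40e-17 s.
6.54 × 2.40e-17 s = 1.57e-16 s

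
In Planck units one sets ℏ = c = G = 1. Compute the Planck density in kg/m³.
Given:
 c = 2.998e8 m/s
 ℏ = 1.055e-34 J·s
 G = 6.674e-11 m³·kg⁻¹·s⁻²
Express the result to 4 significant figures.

5.154e96 kg/m³

ρ_P = c⁵/(ℏG²)
  = 2.422e42 / 4.699e-55
  = 5.154e96 kg/m³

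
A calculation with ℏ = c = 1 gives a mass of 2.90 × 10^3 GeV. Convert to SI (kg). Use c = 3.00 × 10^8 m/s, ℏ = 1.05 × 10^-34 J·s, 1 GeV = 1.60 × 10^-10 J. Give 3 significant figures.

5.16 × 10^-24 kg

Mass is [E]/c²; divide by c².
1 GeV → 1/c² × (1 GeV in J) = 1.78 × 10^-27 kg.
Result: 2.90 × 10^3 × 1.78 × 10^-27 = 5.16 × 10^-24 kg.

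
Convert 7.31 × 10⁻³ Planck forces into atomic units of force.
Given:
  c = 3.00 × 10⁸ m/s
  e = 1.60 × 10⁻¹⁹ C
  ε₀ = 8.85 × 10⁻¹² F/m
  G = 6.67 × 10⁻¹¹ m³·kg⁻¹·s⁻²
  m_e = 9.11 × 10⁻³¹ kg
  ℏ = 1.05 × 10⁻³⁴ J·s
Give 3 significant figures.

Planck force: F_P = c⁴/G = 1.21 × 10⁴⁴ N
atomic unit of force: F_au = E_h/a₀ = m_e²e⁶/((4πε₀)³ℏ⁴) = 8.33 × 10⁻⁸ N
7.31 × 10⁻³ × 1.21 × 10⁴⁴ / 8.33 × 10⁻⁸ = 1.07 × 10⁴⁹

1.07 × 10⁴⁹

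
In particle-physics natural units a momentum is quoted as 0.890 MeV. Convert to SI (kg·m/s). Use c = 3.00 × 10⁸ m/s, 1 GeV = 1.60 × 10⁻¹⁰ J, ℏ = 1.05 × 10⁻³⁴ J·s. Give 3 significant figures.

4.75 × 10⁻²² kg·m/s

Momentum is [E]/c; divide by c.
1 GeV → 1/c × (1 GeV in J) = 5.33 × 10⁻¹⁹ kg·m/s.
Convert the energy scale: 0.890 MeV = 8.90 × 10⁻⁴ GeV.
Result: 8.90 × 10⁻⁴ × 5.33 × 10⁻¹⁹ = 4.75 × 10⁻²² kg·m/s.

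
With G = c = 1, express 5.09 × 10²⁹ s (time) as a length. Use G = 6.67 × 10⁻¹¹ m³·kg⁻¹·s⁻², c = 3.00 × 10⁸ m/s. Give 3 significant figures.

1.53 × 10³⁸ m

Time → length via c.
5.09 × 10²⁹ s × (c) = 1.53 × 10³⁸ m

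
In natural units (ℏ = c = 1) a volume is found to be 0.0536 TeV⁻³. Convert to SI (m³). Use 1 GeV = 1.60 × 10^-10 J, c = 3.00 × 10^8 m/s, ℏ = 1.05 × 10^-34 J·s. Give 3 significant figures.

4.09 × 10^-58 m³

Volume is [L]³ = [E]⁻³·(ℏc)³.
1 GeV⁻³ → (ℏc)³ × (1 GeV in J)⁻³ = 7.63 × 10^-48 m³.
Convert the energy scale: 0.0536 TeV⁻³ = 5.36 × 10^-11 GeV⁻³.
Result: 5.36 × 10^-11 × 7.63 × 10^-48 = 4.09 × 10^-58 m³.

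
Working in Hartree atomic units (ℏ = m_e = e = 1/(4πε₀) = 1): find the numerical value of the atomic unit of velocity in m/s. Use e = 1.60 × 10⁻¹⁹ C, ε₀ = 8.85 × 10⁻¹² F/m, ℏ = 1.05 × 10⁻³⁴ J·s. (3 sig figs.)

2.19 × 10⁶ m/s

Dimensional analysis gives v_au = e²/(4πε₀ℏ).
  = 2.56 × 10⁻³⁸ / 1.17 × 10⁻⁴⁴
  = 2.19 × 10⁶ m/s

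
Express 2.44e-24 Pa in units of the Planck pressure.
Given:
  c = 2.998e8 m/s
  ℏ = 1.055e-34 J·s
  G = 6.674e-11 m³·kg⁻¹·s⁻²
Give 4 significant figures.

5.267e-138

Planck pressure: p_P = c⁷/(ℏG²) = 4.632e113 Pa.
2.44e-24 / 4.632e113 = 5.267e-138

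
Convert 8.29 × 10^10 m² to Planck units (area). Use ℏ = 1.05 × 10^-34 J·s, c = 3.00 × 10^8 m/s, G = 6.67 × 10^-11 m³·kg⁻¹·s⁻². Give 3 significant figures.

3.20 × 10^80

Planck area: A_P = ℏG/c³ = 2.59 × 10^-70 m².
8.29 × 10^10 / 2.59 × 10^-70 = 3.20 × 10^80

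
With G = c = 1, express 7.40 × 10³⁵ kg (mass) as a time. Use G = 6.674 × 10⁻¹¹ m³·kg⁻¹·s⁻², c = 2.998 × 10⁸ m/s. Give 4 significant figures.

1.833 s

Mass → time via G/c³.
7.40 × 10³⁵ kg × (G/c³) = 1.833 s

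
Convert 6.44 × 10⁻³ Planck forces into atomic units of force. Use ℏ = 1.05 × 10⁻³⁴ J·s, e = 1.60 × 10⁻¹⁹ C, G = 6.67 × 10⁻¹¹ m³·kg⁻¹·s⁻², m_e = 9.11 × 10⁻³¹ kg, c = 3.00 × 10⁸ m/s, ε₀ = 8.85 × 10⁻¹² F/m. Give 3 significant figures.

9.39 × 10⁴⁸

Planck force: F_P = c⁴/G = 1.21 × 10⁴⁴ N
atomic unit of force: F_au = E_h/a₀ = m_e²e⁶/((4πε₀)³ℏ⁴) = 8.33 × 10⁻⁸ N
6.44 × 10⁻³ × 1.21 × 10⁴⁴ / 8.33 × 10⁻⁸ = 9.39 × 10⁴⁸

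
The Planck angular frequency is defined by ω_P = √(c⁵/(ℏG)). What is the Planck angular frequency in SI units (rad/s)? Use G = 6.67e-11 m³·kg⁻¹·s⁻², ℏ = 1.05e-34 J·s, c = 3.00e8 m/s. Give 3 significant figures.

1.86e43 rad/s

ω_P = √(c⁵/(ℏG))
  = √(3.47e86)
  = 1.86e43 rad/s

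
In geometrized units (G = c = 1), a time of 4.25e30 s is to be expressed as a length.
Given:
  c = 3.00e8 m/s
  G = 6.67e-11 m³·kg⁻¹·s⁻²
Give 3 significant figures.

1.28e39 m

Time → length via c.
4.25e30 s × (c) = 1.28e39 m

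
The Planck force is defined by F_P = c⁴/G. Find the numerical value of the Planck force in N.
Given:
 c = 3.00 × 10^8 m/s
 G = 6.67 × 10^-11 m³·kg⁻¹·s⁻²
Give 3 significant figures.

1.21 × 10^44 N

F_P = c⁴/G
  = 8.10 × 10^33 / 6.67 × 10^-11
  = 1.21 × 10^44 N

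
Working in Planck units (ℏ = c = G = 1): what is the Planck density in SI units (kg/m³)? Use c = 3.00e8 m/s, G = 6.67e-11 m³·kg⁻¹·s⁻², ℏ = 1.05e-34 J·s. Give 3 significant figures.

5.20e96 kg/m³

The unique combination of the constants set to 1 with dimensions of density is ρ_P = c⁵/(ℏG²).
  = 2.43e42 / 4.67e-55
  = 5.20e96 kg/m³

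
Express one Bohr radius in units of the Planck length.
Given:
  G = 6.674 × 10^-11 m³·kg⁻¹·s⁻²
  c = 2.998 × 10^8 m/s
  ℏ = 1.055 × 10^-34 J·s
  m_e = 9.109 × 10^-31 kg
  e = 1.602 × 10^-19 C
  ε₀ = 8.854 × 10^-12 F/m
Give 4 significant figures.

Bohr radius: a₀ = 4πε₀ℏ²/(m_e e²) = 5.297 × 10^-11 m
Planck length: ℓ_P = √(ℏG/c³) = 1.616 × 10^-35 m
ratio = 5.297 × 10^-11 / 1.616 × 10^-35 = 3.277 × 10^24

3.277 × 10^24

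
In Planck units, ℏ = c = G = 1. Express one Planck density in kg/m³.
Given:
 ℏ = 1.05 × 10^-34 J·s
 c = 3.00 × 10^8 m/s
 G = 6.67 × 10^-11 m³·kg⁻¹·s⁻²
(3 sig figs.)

5.20 × 10^96 kg/m³

Dimensional analysis gives ρ_P = c⁵/(ℏG²).
  = 2.43 × 10^42 / 4.67 × 10^-55
  = 5.20 × 10^96 kg/m³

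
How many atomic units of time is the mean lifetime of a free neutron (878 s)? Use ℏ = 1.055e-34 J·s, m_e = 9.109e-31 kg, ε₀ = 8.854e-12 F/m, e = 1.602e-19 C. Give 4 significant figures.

3.624e19

atomic unit of time: τ_au = (4πε₀)²ℏ³/(m_e e⁴) = 2.423e-17 s.
878 / 2.423e-17 = 3.624e19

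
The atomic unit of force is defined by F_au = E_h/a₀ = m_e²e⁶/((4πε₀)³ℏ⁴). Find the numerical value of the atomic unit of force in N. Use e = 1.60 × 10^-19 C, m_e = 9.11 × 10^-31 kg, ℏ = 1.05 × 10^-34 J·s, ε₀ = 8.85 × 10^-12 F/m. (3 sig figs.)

8.33 × 10^-8 N

F_au = E_h/a₀ = m_e²e⁶/((4πε₀)³ℏ⁴)
E_h = 4.38 × 10^-18 J
a₀ = 5.26 × 10^-11 m
E_h/a₀ = 8.33 × 10^-8 N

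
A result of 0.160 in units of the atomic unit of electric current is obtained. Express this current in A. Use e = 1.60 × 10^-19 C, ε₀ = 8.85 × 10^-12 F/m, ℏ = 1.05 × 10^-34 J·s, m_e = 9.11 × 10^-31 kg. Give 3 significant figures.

One atomic unit of electric current: I_au = e E_h/ℏ = m_e e⁵/((4πε₀)²ℏ³) = 6.67 × 10^-3 A.
0.160 × 6.67 × 10^-3 A = 1.07 × 10^-3 A

1.07 × 10^-3 A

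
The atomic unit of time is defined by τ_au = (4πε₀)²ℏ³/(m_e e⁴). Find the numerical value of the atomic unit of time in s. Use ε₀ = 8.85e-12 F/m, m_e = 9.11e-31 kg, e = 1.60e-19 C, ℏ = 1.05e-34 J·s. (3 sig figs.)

2.40e-17 s

τ_au = (4πε₀)²ℏ³/(m_e e⁴)
E_h = 4.38e-18 J
ℏ/E_h = 2.40e-17 s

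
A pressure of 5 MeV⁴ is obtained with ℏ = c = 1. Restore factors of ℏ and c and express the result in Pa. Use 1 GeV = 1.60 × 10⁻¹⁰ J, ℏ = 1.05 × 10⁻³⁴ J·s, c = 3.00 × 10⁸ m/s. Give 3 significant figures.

Pressure is [E]/[L]³ = [E]⁴/(ℏc)³.
1 GeV⁴ → 1/(ℏc)³ × (1 GeV in J)⁴ = 2.10 × 10³⁷ Pa.
Convert the energy scale: 5 MeV⁴ = 5.00 × 10⁻¹² GeV⁴.
Result: 5.00 × 10⁻¹² × 2.10 × 10³⁷ = 1.05 × 10²⁶ Pa.

1.05 × 10²⁶ Pa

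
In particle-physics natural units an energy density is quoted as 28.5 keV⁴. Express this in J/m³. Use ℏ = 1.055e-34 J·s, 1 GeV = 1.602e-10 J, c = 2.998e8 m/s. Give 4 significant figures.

5.933e14 J/m³

[E]/[L]³ = [E]⁴/(ℏc)³; restore (ℏc)⁻³.
1 GeV⁴ → 1/(ℏc)³ × (1 GeV in J)⁴ = 2.082e37 J/m³.
Convert the energy scale: 28.5 keV⁴ = 2.85e-23 GeV⁴.
Result: 2.85e-23 × 2.082e37 = 5.933e14 J/m³.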